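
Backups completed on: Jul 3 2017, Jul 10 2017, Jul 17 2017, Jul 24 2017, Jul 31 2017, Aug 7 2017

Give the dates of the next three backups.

Gaps between consecutive events: 7, 7, 7, 7, 7 days — a constant 7-day interval.
Aug 7 2017 + 7 days = Aug 14 2017.
Aug 14 2017 + 7 days = Aug 21 2017.
Aug 21 2017 + 7 days = Aug 28 2017.

Aug 14 2017, Aug 21 2017, Aug 28 2017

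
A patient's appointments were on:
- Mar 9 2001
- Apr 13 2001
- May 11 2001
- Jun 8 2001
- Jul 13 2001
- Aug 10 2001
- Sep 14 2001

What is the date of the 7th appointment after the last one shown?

Gaps: 35, 28, 28, 35, 28, 35 days — a mix of 28 and 35. Every date is a Friday.
Each is the 2nd Friday of its month.
2nd Friday of October 2001: Oct 12 2001.
November 2001 — 2nd Friday is Nov 9 2001.
2nd Friday of December 2001: Dec 14 2001.
2nd Friday of January 2002: Jan 11 2002.
2nd Friday of February 2002: Feb 8 2002.
March 2002 — 2nd Friday is Mar 8 2002.
April 2002 — 2nd Friday is Apr 12 2002.

Apr 12 2002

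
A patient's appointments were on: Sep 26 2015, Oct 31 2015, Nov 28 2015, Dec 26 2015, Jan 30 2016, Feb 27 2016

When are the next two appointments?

Mar 26 2016, Apr 30 2016

Every date is a Saturday; gaps 35, 28, 28, 35, 28 days.
Each is the last Saturday of its month (at least one falls on the 29th or later, ruling out '4th Saturday').
March 2016 ends with Saturday Mar 26 2016.
April 2016 ends with Saturday Apr 30 2016.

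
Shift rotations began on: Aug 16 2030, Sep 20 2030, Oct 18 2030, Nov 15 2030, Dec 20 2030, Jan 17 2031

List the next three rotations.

All dates are Fridays, 35, 28, 28, 35, 28 days apart.
Specifically, the 3rd Friday of each month.
February 2031 — 3rd Friday is Feb 21 2031.
March 2031 — 3rd Friday is Mar 21 2031.
April 2031 — 3rd Friday is Apr 18 2031.

Feb 21 2031, Mar 21 2031, Apr 18 2031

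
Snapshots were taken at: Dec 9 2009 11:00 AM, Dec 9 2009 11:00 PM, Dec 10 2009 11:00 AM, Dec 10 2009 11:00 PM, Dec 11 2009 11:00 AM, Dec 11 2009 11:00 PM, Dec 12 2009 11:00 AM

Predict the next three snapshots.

Spacing: 12, 12, 12, 12, 12, 12 h — constant 12 h.
Dec 12 2009 11:00 AM + 12 h = Dec 12 2009 11:00 PM.
Dec 12 2009 11:00 PM + 12 h = Dec 13 2009 11:00 AM.
Dec 13 2009 11:00 AM + 12 h = Dec 13 2009 11:00 PM.

Dec 12 2009 11:00 PM, Dec 13 2009 11:00 AM, Dec 13 2009 11:00 PM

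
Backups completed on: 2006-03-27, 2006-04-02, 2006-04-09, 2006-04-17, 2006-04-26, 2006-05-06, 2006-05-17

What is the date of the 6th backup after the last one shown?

The spacing grows by 1 each time: 6, 7, 8, 9, 10, 11 days.
Next gap: 12 days. 2006-05-17 + 12 days = 2006-05-29.
Next gap: 13 days. 2006-05-29 + 13 days = 2006-06-11.
Next gap: 14 days. 2006-06-11 + 14 days = 2006-06-25.
Next gap: 15 days. 2006-06-25 + 15 days = 2006-07-10.
Next gap: 16 days. 2006-07-10 + 16 days = 2006-07-26.
Next gap: 17 days. 2006-07-26 + 17 days = 2006-08-12.

2006-08-12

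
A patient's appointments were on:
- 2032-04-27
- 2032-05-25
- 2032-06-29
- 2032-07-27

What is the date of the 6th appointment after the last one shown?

These are Tuesdays with 28, 35, 28-day gaps.
Each is the final Tuesday of its month — 2032-06-29 is past the 28th, so '4th Tuesday' doesn't fit.
Last Tuesday of August 2032: 2032-08-31.
September 2032 ends with Tuesday 2032-09-28.
Last Tuesday of October 2032: 2032-10-26.
November 2032 ends with Tuesday 2032-11-30.
December 2032 ends with Tuesday 2032-12-28.
Last Tuesday of January 2033: 2033-01-25.

2033-01-25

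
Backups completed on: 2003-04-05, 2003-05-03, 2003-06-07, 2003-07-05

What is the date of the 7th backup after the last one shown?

2004-02-07

Gaps: 28, 35, 28 days — a mix of 28 and 35. Every date is a Saturday.
Each is the 1st Saturday of its month.
August 2003 — 1st Saturday is 2003-08-02.
September 2003 — 1st Saturday is 2003-09-06.
1st Saturday of October 2003: 2003-10-04.
1st Saturday of November 2003: 2003-11-01.
December 2003 — 1st Saturday is 2003-12-06.
1st Saturday of January 2004: 2004-01-03.
February 2004 — 1st Saturday is 2004-02-07.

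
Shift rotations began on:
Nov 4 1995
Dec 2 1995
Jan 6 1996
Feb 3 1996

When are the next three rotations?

All dates are Saturdays, 28, 35, 28 days apart.
Specifically, the 1st Saturday of each month.
March 1996 — 1st Saturday is Mar 2 1996.
1st Saturday of April 1996: Apr 6 1996.
May 1996 — 1st Saturday is May 4 1996.

Mar 2 1996, Apr 6 1996, May 4 1996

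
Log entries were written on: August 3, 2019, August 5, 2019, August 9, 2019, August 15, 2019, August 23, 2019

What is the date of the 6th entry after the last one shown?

November 21, 2019

Intervals are 2, 4, 6, 8 days — an arithmetic progression with common difference 2.
Next gap: 10 days. August 23, 2019 + 10 days = September 2, 2019.
Next gap: 12 days. September 2, 2019 + 12 days = September 14, 2019.
Next gap: 14 days. September 14, 2019 + 14 days = September 28, 2019.
Next gap: 16 days. September 28, 2019 + 16 days = October 14, 2019.
Next gap: 18 days. October 14, 2019 + 18 days = November 1, 2019.
Next gap: 20 days. November 1, 2019 + 20 days = November 21, 2019.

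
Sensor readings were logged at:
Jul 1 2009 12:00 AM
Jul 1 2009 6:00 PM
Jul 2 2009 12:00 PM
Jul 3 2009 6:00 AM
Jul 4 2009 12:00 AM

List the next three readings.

Gaps: 18, 18, 18, 18 hours — each event is 18 hours after the previous one.
Jul 4 2009 12:00 AM + 18 h = Jul 4 2009 6:00 PM.
Jul 4 2009 6:00 PM + 18 h = Jul 5 2009 12:00 PM.
Jul 5 2009 12:00 PM + 18 h = Jul 6 2009 6:00 AM.

Jul 4 2009 6:00 PM, Jul 5 2009 12:00 PM, Jul 6 2009 6:00 AM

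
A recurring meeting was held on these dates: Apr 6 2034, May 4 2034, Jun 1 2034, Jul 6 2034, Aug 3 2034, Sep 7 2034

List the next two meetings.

Gaps: 28, 28, 35, 28, 35 days — a mix of 28 and 35. Every date is a Thursday.
Each is the 1st Thursday of its month.
October 2034 — 1st Thursday is Oct 5 2034.
1st Thursday of November 2034: Nov 2 2034.

Oct 5 2034, Nov 2 2034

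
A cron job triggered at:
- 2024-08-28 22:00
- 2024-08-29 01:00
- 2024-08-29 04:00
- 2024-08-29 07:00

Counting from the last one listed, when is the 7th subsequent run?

Gaps: 3, 3, 3 hours — each event is 3 hours after the previous one.
2024-08-29 07:00 + 3 h = 2024-08-29 10:00.
2024-08-29 10:00 + 3 h = 2024-08-29 13:00.
2024-08-29 13:00 + 3 h = 2024-08-29 16:00.
2024-08-29 16:00 + 3 h = 2024-08-29 19:00.
2024-08-29 19:00 + 3 h = 2024-08-29 22:00.
2024-08-29 22:00 + 3 h = 2024-08-30 01:00.
2024-08-30 01:00 + 3 h = 2024-08-30 04:00.

2024-08-30 04:00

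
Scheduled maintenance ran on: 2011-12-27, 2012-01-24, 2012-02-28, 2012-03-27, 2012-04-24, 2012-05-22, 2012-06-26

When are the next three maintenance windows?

All dates are Tuesdays, 28, 35, 28, 28, 28, 35 days apart.
Specifically, the 4th Tuesday of each month.
July 2012 — 4th Tuesday is 2012-07-24.
August 2012 — 4th Tuesday is 2012-08-28.
4th Tuesday of September 2012: 2012-09-25.

2012-07-24, 2012-08-28, 2012-09-25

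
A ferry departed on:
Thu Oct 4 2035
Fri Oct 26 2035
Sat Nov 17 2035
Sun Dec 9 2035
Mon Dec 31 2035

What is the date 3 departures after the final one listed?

Thu Mar 6 2036

Gaps between consecutive events: 22, 22, 22, 22 days — a constant 22-day interval.
Mon Dec 31 2035 + 22 days = Tue Jan 22 2036.
Tue Jan 22 2036 + 22 days = Wed Feb 13 2036.
Wed Feb 13 2036 + 22 days = Thu Mar 6 2036.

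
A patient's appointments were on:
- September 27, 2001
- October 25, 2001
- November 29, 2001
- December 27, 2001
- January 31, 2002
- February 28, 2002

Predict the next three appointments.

March 28, 2002; April 25, 2002; May 30, 2002

Every date is a Thursday; gaps 28, 35, 28, 35, 28 days.
Each is the last Thursday of its month (at least one falls on the 29th or later, ruling out '4th Thursday').
Last Thursday of March 2002: March 28, 2002.
April 2002 ends with Thursday April 25, 2002.
Last Thursday of May 2002: May 30, 2002.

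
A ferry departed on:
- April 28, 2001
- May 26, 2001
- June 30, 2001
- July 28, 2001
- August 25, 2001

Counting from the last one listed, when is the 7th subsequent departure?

March 30, 2002

All Saturdays; the gaps (28, 35, 28, 28) vary with month length.
This is the last Saturday of each month.
Last Saturday of September 2001: September 29, 2001.
Last Saturday of October 2001: October 27, 2001.
November 2001 ends with Saturday November 24, 2001.
December 2001 ends with Saturday December 29, 2001.
January 2002 ends with Saturday January 26, 2002.
Last Saturday of February 2002: February 23, 2002.
Last Saturday of March 2002: March 30, 2002.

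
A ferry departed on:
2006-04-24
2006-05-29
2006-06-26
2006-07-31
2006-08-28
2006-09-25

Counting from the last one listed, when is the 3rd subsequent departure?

2006-12-25

Every date is a Monday; gaps 35, 28, 35, 28, 28 days.
Each is the last Monday of its month (at least one falls on the 29th or later, ruling out '4th Monday').
October 2006 ends with Monday 2006-10-30.
November 2006 ends with Monday 2006-11-27.
December 2006 ends with Monday 2006-12-25.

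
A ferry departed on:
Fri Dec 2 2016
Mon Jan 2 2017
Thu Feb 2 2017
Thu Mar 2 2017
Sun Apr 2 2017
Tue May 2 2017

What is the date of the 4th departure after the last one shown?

Each date is the 2nd; the gaps (31, 31, 28, 31, 30) track the month lengths.
The rule is the 2nd of each month.
June 2017: Fri Jun 2 2017.
July 2017: Sun Jul 2 2017.
Next: August 2017 → Wed Aug 2 2017.
Next: September 2017 → Sat Sep 2 2017.

Sat Sep 2 2017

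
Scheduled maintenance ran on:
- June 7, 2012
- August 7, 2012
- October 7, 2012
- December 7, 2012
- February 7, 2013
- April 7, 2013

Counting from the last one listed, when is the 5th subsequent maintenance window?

February 7, 2014

Each date is the 7th; the gaps (61, 61, 61, 62, 59) track the month lengths.
The rule is the 7th of every 2 months.
Next: June 2013 → June 7, 2013.
Next: August 2013 → August 7, 2013.
Next: October 2013 → October 7, 2013.
Next: December 2013 → December 7, 2013.
February 2014: February 7, 2014.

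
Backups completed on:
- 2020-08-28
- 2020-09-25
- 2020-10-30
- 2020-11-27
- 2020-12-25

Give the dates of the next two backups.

All Fridays; the gaps (28, 35, 28, 28) vary with month length.
This is the last Friday of each month.
January 2021 ends with Friday 2021-01-29.
February 2021 ends with Friday 2021-02-26.

2021-01-29, 2021-02-26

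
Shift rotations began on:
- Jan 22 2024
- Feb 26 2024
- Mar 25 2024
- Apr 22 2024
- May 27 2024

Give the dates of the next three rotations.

Jun 24 2024, Jul 22 2024, Aug 26 2024

Gaps: 35, 28, 28, 35 days — a mix of 28 and 35. Every date is a Monday.
Each is the 4th Monday of its month.
4th Monday of June 2024: Jun 24 2024.
July 2024 — 4th Monday is Jul 22 2024.
August 2024 — 4th Monday is Aug 26 2024.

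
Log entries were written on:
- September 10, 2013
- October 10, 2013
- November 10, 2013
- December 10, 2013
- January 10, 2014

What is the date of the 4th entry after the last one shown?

May 10, 2014

The day-of-month is always 10 (30, 31, 30, 31 days between events).
So this recurs on the 10th of each month.
Next: February 2014 → February 10, 2014.
Next: March 2014 → March 10, 2014.
Next: April 2014 → April 10, 2014.
May 2014: May 10, 2014.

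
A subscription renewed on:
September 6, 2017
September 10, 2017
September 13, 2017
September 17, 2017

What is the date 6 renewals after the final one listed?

Every event lands on a Wednesday or Sunday (gaps cycle 4, 3, 4).
So the schedule is: every Wednesday and Sunday.
The following Wednesday is September 20, 2017.
Next Sunday: September 24, 2017.
The following Wednesday is September 27, 2017.
Next Sunday: October 1, 2017.
The following Wednesday is October 4, 2017.
The following Sunday is October 8, 2017.

October 8, 2017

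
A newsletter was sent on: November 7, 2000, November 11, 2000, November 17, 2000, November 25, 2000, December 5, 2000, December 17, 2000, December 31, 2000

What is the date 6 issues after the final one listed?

May 6, 2001

Gaps: 4, 6, 8, 10, 12, 14 days — each gap is 2 larger than the previous one.
Next gap: 16 days. December 31, 2000 + 16 days = January 16, 2001.
Next gap: 18 days. January 16, 2001 + 18 days = February 3, 2001.
Next gap: 20 days. February 3, 2001 + 20 days = February 23, 2001.
Next gap: 22 days. February 23, 2001 + 22 days = March 17, 2001.
Next gap: 24 days. March 17, 2001 + 24 days = April 10, 2001.
Next gap: 26 days. April 10, 2001 + 26 days = May 6, 2001.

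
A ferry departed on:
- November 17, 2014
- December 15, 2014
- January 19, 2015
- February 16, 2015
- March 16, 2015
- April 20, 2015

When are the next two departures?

May 18, 2015; June 15, 2015

These are Mondays at 28- or 35-day spacing (28, 35, 28, 28, 35).
The pattern: 3rd Monday of the month.
3rd Monday of May 2015: May 18, 2015.
June 2015 — 3rd Monday is June 15, 2015.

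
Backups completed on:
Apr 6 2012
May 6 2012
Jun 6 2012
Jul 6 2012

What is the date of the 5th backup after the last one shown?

Dec 6 2012

Gaps: 30, 31, 30 days — not constant. Every event is on the 6th of the month.
Pattern: the 6th of each month.
August 2012: Aug 6 2012.
September 2012: Sep 6 2012.
October 2012: Oct 6 2012.
Next: November 2012 → Nov 6 2012.
December 2012: Dec 6 2012.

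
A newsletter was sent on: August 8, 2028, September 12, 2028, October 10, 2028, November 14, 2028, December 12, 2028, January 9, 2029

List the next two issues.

February 13, 2029; March 13, 2029

Gaps: 35, 28, 35, 28, 28 days — a mix of 28 and 35. Every date is a Tuesday.
Each is the 2nd Tuesday of its month.
2nd Tuesday of February 2029: February 13, 2029.
2nd Tuesday of March 2029: March 13, 2029.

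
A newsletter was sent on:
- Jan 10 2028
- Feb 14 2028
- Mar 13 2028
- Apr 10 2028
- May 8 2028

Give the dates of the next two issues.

Jun 12 2028, Jul 10 2028

These are Mondays at 28- or 35-day spacing (35, 28, 28, 28).
The pattern: 2nd Monday of the month.
June 2028 — 2nd Monday is Jun 12 2028.
2nd Monday of July 2028: Jul 10 2028.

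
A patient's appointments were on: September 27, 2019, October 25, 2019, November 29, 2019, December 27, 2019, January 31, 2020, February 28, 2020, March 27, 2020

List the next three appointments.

April 24, 2020; May 29, 2020; June 26, 2020

Every date is a Friday; gaps 28, 35, 28, 35, 28, 28 days.
Each is the last Friday of its month (at least one falls on the 29th or later, ruling out '4th Friday').
Last Friday of April 2020: April 24, 2020.
May 2020 ends with Friday May 29, 2020.
Last Friday of June 2020: June 26, 2020.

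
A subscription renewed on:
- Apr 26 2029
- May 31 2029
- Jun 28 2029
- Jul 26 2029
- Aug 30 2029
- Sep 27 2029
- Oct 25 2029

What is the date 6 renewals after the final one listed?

Apr 25 2030

All Thursdays; the gaps (35, 28, 28, 35, 28, 28) vary with month length.
This is the last Thursday of each month.
November 2029 ends with Thursday Nov 29 2029.
Last Thursday of December 2029: Dec 27 2029.
January 2030 ends with Thursday Jan 31 2030.
Last Thursday of February 2030: Feb 28 2030.
March 2030 ends with Thursday Mar 28 2030.
April 2030 ends with Thursday Apr 25 2030.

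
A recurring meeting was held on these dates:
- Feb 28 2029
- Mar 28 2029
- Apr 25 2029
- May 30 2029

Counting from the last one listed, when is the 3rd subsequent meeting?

Aug 29 2029

These are Wednesdays with 28, 28, 35-day gaps.
Each is the final Wednesday of its month — May 30 2029 is past the 28th, so '4th Wednesday' doesn't fit.
Last Wednesday of June 2029: Jun 27 2029.
Last Wednesday of July 2029: Jul 25 2029.
August 2029 ends with Wednesday Aug 29 2029.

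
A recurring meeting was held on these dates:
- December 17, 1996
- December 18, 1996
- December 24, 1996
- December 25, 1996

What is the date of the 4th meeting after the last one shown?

Gaps: 1, 6, 1 days — not constant, but cyclic with period 2.
The events fall on every Tuesday and Wednesday.
The following Tuesday is December 31, 1996.
The following Wednesday is January 1, 1997.
The following Tuesday is January 7, 1997.
The following Wednesday is January 8, 1997.

January 8, 1997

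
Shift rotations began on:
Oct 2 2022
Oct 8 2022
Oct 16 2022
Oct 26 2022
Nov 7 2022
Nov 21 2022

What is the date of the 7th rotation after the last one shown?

The spacing grows by 2 each time: 6, 8, 10, 12, 14 days.
Next gap: 16 days. Nov 21 2022 + 16 days = Dec 7 2022.
Next gap: 18 days. Dec 7 2022 + 18 days = Dec 25 2022.
Next gap: 20 days. Dec 25 2022 + 20 days = Jan 14 2023.
Next gap: 22 days. Jan 14 2023 + 22 days = Feb 5 2023.
Next gap: 24 days. Feb 5 2023 + 24 days = Mar 1 2023.
Next gap: 26 days. Mar 1 2023 + 26 days = Mar 27 2023.
Next gap: 28 days. Mar 27 2023 + 28 days = Apr 24 2023.

Apr 24 2023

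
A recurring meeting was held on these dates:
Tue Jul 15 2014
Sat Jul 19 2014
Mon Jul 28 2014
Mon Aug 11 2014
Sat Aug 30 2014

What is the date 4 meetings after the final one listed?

Gaps: 4, 9, 14, 19 days — each gap is 5 larger than the previous one.
Next gap: 24 days. Sat Aug 30 2014 + 24 days = Tue Sep 23 2014.
Next gap: 29 days. Tue Sep 23 2014 + 29 days = Wed Oct 22 2014.
Next gap: 34 days. Wed Oct 22 2014 + 34 days = Tue Nov 25 2014.
Next gap: 39 days. Tue Nov 25 2014 + 39 days = Sat Jan 3 2015.

Sat Jan 3 2015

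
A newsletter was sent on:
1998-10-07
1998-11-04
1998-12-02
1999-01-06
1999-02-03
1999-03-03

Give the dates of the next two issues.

These are Wednesdays at 28- or 35-day spacing (28, 28, 35, 28, 28).
The pattern: 1st Wednesday of the month.
1st Wednesday of April 1999: 1999-04-07.
1st Wednesday of May 1999: 1999-05-05.

1999-04-07, 1999-05-05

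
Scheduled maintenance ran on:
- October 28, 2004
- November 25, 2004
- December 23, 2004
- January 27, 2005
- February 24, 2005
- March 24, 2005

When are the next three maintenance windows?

All dates are Thursdays, 28, 28, 35, 28, 28 days apart.
Specifically, the 4th Thursday of each month.
April 2005 — 4th Thursday is April 28, 2005.
4th Thursday of May 2005: May 26, 2005.
4th Thursday of June 2005: June 23, 2005.

April 28, 2005; May 26, 2005; June 23, 2005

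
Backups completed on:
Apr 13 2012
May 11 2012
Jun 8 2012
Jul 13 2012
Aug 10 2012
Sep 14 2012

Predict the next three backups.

Gaps: 28, 28, 35, 28, 35 days — a mix of 28 and 35. Every date is a Friday.
Each is the 2nd Friday of its month.
October 2012 — 2nd Friday is Oct 12 2012.
2nd Friday of November 2012: Nov 9 2012.
2nd Friday of December 2012: Dec 14 2012.

Oct 12 2012, Nov 9 2012, Dec 14 2012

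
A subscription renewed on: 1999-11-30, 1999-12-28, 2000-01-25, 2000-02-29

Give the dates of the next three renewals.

2000-03-28, 2000-04-25, 2000-05-30

Every date is a Tuesday; gaps 28, 28, 35 days.
Each is the last Tuesday of its month (at least one falls on the 29th or later, ruling out '4th Tuesday').
March 2000 ends with Tuesday 2000-03-28.
Last Tuesday of April 2000: 2000-04-25.
May 2000 ends with Tuesday 2000-05-30.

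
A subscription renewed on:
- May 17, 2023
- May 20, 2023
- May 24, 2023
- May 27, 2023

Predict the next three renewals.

The gap pattern 3, 4, 3 repeats every 2 events.
These are the Wednesdays and Saturdays of each week.
The following Wednesday is May 31, 2023.
Next Saturday: June 3, 2023.
The following Wednesday is June 7, 2023.

May 31, 2023; June 3, 2023; June 7, 2023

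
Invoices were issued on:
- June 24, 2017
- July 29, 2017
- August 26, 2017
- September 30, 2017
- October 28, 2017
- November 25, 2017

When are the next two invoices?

These are Saturdays with 35, 28, 35, 28, 28-day gaps.
Each is the final Saturday of its month — July 29, 2017 is past the 28th, so '4th Saturday' doesn't fit.
Last Saturday of December 2017: December 30, 2017.
Last Saturday of January 2018: January 27, 2018.

December 30, 2017; January 27, 2018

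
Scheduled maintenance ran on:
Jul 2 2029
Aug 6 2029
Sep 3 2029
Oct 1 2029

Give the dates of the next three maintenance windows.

Gaps: 35, 28, 28 days — a mix of 28 and 35. Every date is a Monday.
Each is the 1st Monday of its month.
1st Monday of November 2029: Nov 5 2029.
1st Monday of December 2029: Dec 3 2029.
January 2030 — 1st Monday is Jan 7 2030.

Nov 5 2029, Dec 3 2029, Jan 7 2030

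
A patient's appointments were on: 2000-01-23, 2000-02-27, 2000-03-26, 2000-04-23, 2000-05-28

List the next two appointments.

2000-06-25, 2000-07-23

All dates are Sundays, 35, 28, 28, 35 days apart.
Specifically, the 4th Sunday of each month.
June 2000 — 4th Sunday is 2000-06-25.
4th Sunday of July 2000: 2000-07-23.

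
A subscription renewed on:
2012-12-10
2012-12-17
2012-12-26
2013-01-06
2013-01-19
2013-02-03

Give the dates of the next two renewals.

Intervals are 7, 9, 11, 13, 15 days — an arithmetic progression with common difference 2.
Next gap: 17 days. 2013-02-03 + 17 days = 2013-02-20.
Next gap: 19 days. 2013-02-20 + 19 days = 2013-03-11.

2013-02-20, 2013-03-11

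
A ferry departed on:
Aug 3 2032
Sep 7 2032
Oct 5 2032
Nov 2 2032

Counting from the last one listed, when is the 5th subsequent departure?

Apr 5 2033

All dates are Tuesdays, 35, 28, 28 days apart.
Specifically, the 1st Tuesday of each month.
December 2032 — 1st Tuesday is Dec 7 2032.
January 2033 — 1st Tuesday is Jan 4 2033.
1st Tuesday of February 2033: Feb 1 2033.
1st Tuesday of March 2033: Mar 1 2033.
April 2033 — 1st Tuesday is Apr 5 2033.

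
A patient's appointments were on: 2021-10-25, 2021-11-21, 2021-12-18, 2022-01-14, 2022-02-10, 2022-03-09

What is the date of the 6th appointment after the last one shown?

Every event comes 27 days after the last (27, 27, 27, 27, 27).
2022-03-09 + 27 days = 2022-04-05.
2022-04-05 + 27 days = 2022-05-02.
2022-05-02 + 27 days = 2022-05-29.
2022-05-29 + 27 days = 2022-06-25.
2022-06-25 + 27 days = 2022-07-22.
2022-07-22 + 27 days = 2022-08-18.

2022-08-18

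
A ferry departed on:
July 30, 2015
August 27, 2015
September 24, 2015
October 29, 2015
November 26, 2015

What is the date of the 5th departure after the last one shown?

All Thursdays; the gaps (28, 28, 35, 28) vary with month length.
This is the last Thursday of each month.
December 2015 ends with Thursday December 31, 2015.
Last Thursday of January 2016: January 28, 2016.
February 2016 ends with Thursday February 25, 2016.
Last Thursday of March 2016: March 31, 2016.
Last Thursday of April 2016: April 28, 2016.

April 28, 2016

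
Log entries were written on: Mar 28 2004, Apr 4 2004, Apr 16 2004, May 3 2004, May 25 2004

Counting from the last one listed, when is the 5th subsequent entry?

Intervals are 7, 12, 17, 22 days — an arithmetic progression with common difference 5.
Next gap: 27 days. May 25 2004 + 27 days = Jun 21 2004.
Next gap: 32 days. Jun 21 2004 + 32 days = Jul 23 2004.
Next gap: 37 days. Jul 23 2004 + 37 days = Aug 29 2004.
Next gap: 42 days. Aug 29 2004 + 42 days = Oct 10 2004.
Next gap: 47 days. Oct 10 2004 + 47 days = Nov 26 2004.

Nov 26 2004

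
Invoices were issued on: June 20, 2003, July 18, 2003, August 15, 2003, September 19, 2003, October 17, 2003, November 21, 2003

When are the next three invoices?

December 19, 2003; January 16, 2004; February 20, 2004

All dates are Fridays, 28, 28, 35, 28, 35 days apart.
Specifically, the 3rd Friday of each month.
December 2003 — 3rd Friday is December 19, 2003.
3rd Friday of January 2004: January 16, 2004.
February 2004 — 3rd Friday is February 20, 2004.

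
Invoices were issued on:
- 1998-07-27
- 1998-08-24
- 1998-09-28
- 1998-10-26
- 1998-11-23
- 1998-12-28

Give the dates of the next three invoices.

1999-01-25, 1999-02-22, 1999-03-22

All dates are Mondays, 28, 35, 28, 28, 35 days apart.
Specifically, the 4th Monday of each month.
4th Monday of January 1999: 1999-01-25.
4th Monday of February 1999: 1999-02-22.
March 1999 — 4th Monday is 1999-03-22.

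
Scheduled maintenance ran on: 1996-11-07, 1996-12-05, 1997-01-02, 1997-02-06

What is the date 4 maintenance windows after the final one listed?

These are Thursdays at 28- or 35-day spacing (28, 28, 35).
The pattern: 1st Thursday of the month.
March 1997 — 1st Thursday is 1997-03-06.
April 1997 — 1st Thursday is 1997-04-03.
May 1997 — 1st Thursday is 1997-05-01.
1st Thursday of June 1997: 1997-06-05.

1997-06-05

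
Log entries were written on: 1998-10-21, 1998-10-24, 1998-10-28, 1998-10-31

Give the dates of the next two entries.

1998-11-04, 1998-11-07

Gaps: 3, 4, 3 days — not constant, but cyclic with period 2.
The events fall on every Wednesday and Saturday.
The following Wednesday is 1998-11-04.
Next Saturday: 1998-11-07.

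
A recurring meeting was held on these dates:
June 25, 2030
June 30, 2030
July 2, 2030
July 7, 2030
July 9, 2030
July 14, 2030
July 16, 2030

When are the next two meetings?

July 21, 2030; July 23, 2030

Gaps: 5, 2, 5, 2, 5, 2 days — not constant, but cyclic with period 2.
The events fall on every Tuesday and Sunday.
Next Sunday: July 21, 2030.
The following Tuesday is July 23, 2030.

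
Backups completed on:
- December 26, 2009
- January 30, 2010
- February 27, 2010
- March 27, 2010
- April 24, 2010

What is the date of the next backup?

All Saturdays; the gaps (35, 28, 28, 28) vary with month length.
This is the last Saturday of each month.
Last Saturday of May 2010: May 29, 2010.

May 29, 2010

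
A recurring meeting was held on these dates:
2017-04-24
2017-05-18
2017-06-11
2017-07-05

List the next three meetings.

Gaps between consecutive events: 24, 24, 24 days — a constant 24-day interval.
2017-07-05 + 24 days = 2017-07-29.
2017-07-29 + 24 days = 2017-08-22.
2017-08-22 + 24 days = 2017-09-15.

2017-07-29, 2017-08-22, 2017-09-15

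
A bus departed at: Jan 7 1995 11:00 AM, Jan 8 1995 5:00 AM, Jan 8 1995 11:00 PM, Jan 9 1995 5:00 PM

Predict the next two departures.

Jan 10 1995 11:00 AM, Jan 11 1995 5:00 AM

Spacing: 18, 18, 18 h — constant 18 h.
Jan 9 1995 5:00 PM + 18 h = Jan 10 1995 11:00 AM.
Jan 10 1995 11:00 AM + 18 h = Jan 11 1995 5:00 AM.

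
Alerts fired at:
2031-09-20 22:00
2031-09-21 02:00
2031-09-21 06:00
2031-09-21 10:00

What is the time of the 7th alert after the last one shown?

Spacing: 4, 4, 4 h — constant 4 h.
2031-09-21 10:00 + 4 h = 2031-09-21 14:00.
2031-09-21 14:00 + 4 h = 2031-09-21 18:00.
2031-09-21 18:00 + 4 h = 2031-09-21 22:00.
2031-09-21 22:00 + 4 h = 2031-09-22 02:00.
2031-09-22 02:00 + 4 h = 2031-09-22 06:00.
2031-09-22 06:00 + 4 h = 2031-09-22 10:00.
2031-09-22 10:00 + 4 h = 2031-09-22 14:00.

2031-09-22 14:00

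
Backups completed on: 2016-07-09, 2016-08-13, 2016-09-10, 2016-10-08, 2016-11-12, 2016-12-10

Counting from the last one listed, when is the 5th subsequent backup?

Gaps: 35, 28, 28, 35, 28 days — a mix of 28 and 35. Every date is a Saturday.
Each is the 2nd Saturday of its month.
2nd Saturday of January 2017: 2017-01-14.
February 2017 — 2nd Saturday is 2017-02-11.
March 2017 — 2nd Saturday is 2017-03-11.
2nd Saturday of April 2017: 2017-04-08.
May 2017 — 2nd Saturday is 2017-05-13.

2017-05-13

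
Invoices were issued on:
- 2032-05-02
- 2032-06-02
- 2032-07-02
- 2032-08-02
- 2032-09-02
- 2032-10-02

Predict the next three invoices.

2032-11-02, 2032-12-02, 2033-01-02

The day-of-month is always 2 (31, 30, 31, 31, 30 days between events).
So this recurs on the 2nd of each month.
Next: November 2032 → 2032-11-02.
Next: December 2032 → 2032-12-02.
January 2033: 2033-01-02.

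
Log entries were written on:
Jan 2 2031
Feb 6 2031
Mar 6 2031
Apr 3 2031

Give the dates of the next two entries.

These are Thursdays at 28- or 35-day spacing (35, 28, 28).
The pattern: 1st Thursday of the month.
1st Thursday of May 2031: May 1 2031.
1st Thursday of June 2031: Jun 5 2031.

May 1 2031, Jun 5 2031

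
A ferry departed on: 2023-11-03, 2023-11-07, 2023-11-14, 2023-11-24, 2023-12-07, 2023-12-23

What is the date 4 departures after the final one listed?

The spacing grows by 3 each time: 4, 7, 10, 13, 16 days.
Next gap: 19 days. 2023-12-23 + 19 days = 2024-01-11.
Next gap: 22 days. 2024-01-11 + 22 days = 2024-02-02.
Next gap: 25 days. 2024-02-02 + 25 days = 2024-02-27.
Next gap: 28 days. 2024-02-27 + 28 days = 2024-03-26.

2024-03-26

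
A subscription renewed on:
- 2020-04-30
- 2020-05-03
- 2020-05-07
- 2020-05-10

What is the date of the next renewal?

The gap pattern 3, 4, 3 repeats every 2 events.
These are the Thursdays and Sundays of each week.
Next Thursday: 2020-05-14.

2020-05-14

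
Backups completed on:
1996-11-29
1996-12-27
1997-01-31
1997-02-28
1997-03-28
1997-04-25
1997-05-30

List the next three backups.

1997-06-27, 1997-07-25, 1997-08-29

Every date is a Friday; gaps 28, 35, 28, 28, 28, 35 days.
Each is the last Friday of its month (at least one falls on the 29th or later, ruling out '4th Friday').
June 1997 ends with Friday 1997-06-27.
July 1997 ends with Friday 1997-07-25.
August 1997 ends with Friday 1997-08-29.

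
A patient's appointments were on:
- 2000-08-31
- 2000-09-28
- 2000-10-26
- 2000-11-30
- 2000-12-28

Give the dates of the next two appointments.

2001-01-25, 2001-02-22

Every date is a Thursday; gaps 28, 28, 35, 28 days.
Each is the last Thursday of its month (at least one falls on the 29th or later, ruling out '4th Thursday').
January 2001 ends with Thursday 2001-01-25.
February 2001 ends with Thursday 2001-02-22.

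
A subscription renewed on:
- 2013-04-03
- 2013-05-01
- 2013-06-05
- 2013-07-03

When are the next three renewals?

Gaps: 28, 35, 28 days — a mix of 28 and 35. Every date is a Wednesday.
Each is the 1st Wednesday of its month.
August 2013 — 1st Wednesday is 2013-08-07.
1st Wednesday of September 2013: 2013-09-04.
1st Wednesday of October 2013: 2013-10-02.

2013-08-07, 2013-09-04, 2013-10-02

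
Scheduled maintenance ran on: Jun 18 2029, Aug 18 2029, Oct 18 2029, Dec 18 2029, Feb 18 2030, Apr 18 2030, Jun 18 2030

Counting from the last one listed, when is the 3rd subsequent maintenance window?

Gaps: 61, 61, 61, 62, 59, 61 days — not constant. Every event is on the 18th of the month.
Pattern: the 18th of every 2 months.
August 2030: Aug 18 2030.
Next: October 2030 → Oct 18 2030.
December 2030: Dec 18 2030.

Dec 18 2030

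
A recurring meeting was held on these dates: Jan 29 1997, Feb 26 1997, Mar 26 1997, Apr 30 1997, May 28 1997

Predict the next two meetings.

Jun 25 1997, Jul 30 1997

All Wednesdays; the gaps (28, 28, 35, 28) vary with month length.
This is the last Wednesday of each month.
June 1997 ends with Wednesday Jun 25 1997.
Last Wednesday of July 1997: Jul 30 1997.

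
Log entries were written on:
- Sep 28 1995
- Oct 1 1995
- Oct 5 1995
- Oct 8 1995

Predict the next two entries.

Oct 12 1995, Oct 15 1995

Gaps: 3, 4, 3 days — not constant, but cyclic with period 2.
The events fall on every Thursday and Sunday.
The following Thursday is Oct 12 1995.
The following Sunday is Oct 15 1995.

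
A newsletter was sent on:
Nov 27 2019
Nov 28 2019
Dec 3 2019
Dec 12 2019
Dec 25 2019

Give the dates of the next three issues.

Jan 11 2020, Feb 1 2020, Feb 26 2020

The spacing grows by 4 each time: 1, 5, 9, 13 days.
Next gap: 17 days. Dec 25 2019 + 17 days = Jan 11 2020.
Next gap: 21 days. Jan 11 2020 + 21 days = Feb 1 2020.
Next gap: 25 days. Feb 1 2020 + 25 days = Feb 26 2020.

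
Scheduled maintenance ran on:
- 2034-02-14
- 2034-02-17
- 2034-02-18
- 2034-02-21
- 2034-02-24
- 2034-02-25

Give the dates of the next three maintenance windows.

Every event lands on a Tuesday or Friday or Saturday (gaps cycle 3, 1, 3, 3, 1).
So the schedule is: every Tuesday, Friday and Saturday.
Next Tuesday: 2034-02-28.
The following Friday is 2034-03-03.
The following Saturday is 2034-03-04.

2034-02-28, 2034-03-03, 2034-03-04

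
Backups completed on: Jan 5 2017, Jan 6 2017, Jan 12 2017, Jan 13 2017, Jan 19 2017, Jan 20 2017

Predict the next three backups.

Jan 26 2017, Jan 27 2017, Feb 2 2017

Gaps: 1, 6, 1, 6, 1 days — not constant, but cyclic with period 2.
The events fall on every Thursday and Friday.
The following Thursday is Jan 26 2017.
The following Friday is Jan 27 2017.
The following Thursday is Feb 2 2017.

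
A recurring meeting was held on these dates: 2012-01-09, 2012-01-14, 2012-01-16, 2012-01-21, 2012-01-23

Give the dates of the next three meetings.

Gaps: 5, 2, 5, 2 days — not constant, but cyclic with period 2.
The events fall on every Monday and Saturday.
The following Saturday is 2012-01-28.
Next Monday: 2012-01-30.
Next Saturday: 2012-02-04.

2012-01-28, 2012-01-30, 2012-02-04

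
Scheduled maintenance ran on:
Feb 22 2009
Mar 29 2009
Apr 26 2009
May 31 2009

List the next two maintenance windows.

Every date is a Sunday; gaps 35, 28, 35 days.
Each is the last Sunday of its month (at least one falls on the 29th or later, ruling out '4th Sunday').
June 2009 ends with Sunday Jun 28 2009.
Last Sunday of July 2009: Jul 26 2009.

Jun 28 2009, Jul 26 2009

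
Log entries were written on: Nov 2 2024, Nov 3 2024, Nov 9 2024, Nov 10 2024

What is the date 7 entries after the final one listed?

Dec 7 2024

The gap pattern 1, 6, 1 repeats every 2 events.
These are the Saturdays and Sundays of each week.
The following Saturday is Nov 16 2024.
The following Sunday is Nov 17 2024.
Next Saturday: Nov 23 2024.
Next Sunday: Nov 24 2024.
The following Saturday is Nov 30 2024.
The following Sunday is Dec 1 2024.
Next Saturday: Dec 7 2024.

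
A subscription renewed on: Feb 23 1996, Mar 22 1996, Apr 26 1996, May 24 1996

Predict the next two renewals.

Jun 28 1996, Jul 26 1996

All dates are Fridays, 28, 35, 28 days apart.
Specifically, the 4th Friday of each month.
4th Friday of June 1996: Jun 28 1996.
July 1996 — 4th Friday is Jul 26 1996.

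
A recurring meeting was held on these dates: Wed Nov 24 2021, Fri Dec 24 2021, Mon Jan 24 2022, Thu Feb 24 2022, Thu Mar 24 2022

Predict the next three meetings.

Sun Apr 24 2022, Tue May 24 2022, Fri Jun 24 2022

The day-of-month is always 24 (30, 31, 31, 28 days between events).
So this recurs on the 24th of each month.
Next: April 2022 → Sun Apr 24 2022.
Next: May 2022 → Tue May 24 2022.
June 2022: Fri Jun 24 2022.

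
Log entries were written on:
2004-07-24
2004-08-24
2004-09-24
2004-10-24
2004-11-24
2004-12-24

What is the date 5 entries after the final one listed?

Each date is the 24th; the gaps (31, 31, 30, 31, 30) track the month lengths.
The rule is the 24th of each month.
Next: January 2005 → 2005-01-24.
Next: February 2005 → 2005-02-24.
March 2005: 2005-03-24.
April 2005: 2005-04-24.
Next: May 2005 → 2005-05-24.

2005-05-24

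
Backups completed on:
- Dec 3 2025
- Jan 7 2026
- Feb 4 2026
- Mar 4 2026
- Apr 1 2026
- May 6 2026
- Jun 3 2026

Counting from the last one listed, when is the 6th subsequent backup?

Dec 2 2026

All dates are Wednesdays, 35, 28, 28, 28, 35, 28 days apart.
Specifically, the 1st Wednesday of each month.
July 2026 — 1st Wednesday is Jul 1 2026.
August 2026 — 1st Wednesday is Aug 5 2026.
September 2026 — 1st Wednesday is Sep 2 2026.
October 2026 — 1st Wednesday is Oct 7 2026.
November 2026 — 1st Wednesday is Nov 4 2026.
1st Wednesday of December 2026: Dec 2 2026.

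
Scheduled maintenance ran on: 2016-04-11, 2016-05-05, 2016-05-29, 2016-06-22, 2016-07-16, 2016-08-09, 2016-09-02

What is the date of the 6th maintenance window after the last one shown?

Every event comes 24 days after the last (24, 24, 24, 24, 24, 24).
2016-09-02 + 24 days = 2016-09-26.
2016-09-26 + 24 days = 2016-10-20.
2016-10-20 + 24 days = 2016-11-13.
2016-11-13 + 24 days = 2016-12-07.
2016-12-07 + 24 days = 2016-12-31.
2016-12-31 + 24 days = 2017-01-24.

2017-01-24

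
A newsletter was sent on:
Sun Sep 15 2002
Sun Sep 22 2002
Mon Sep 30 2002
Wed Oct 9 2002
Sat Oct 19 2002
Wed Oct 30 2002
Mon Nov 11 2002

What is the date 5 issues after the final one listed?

Sat Jan 25 2003

Intervals are 7, 8, 9, 10, 11, 12 days — an arithmetic progression with common difference 1.
Next gap: 13 days. Mon Nov 11 2002 + 13 days = Sun Nov 24 2002.
Next gap: 14 days. Sun Nov 24 2002 + 14 days = Sun Dec 8 2002.
Next gap: 15 days. Sun Dec 8 2002 + 15 days = Mon Dec 23 2002.
Next gap: 16 days. Mon Dec 23 2002 + 16 days = Wed Jan 8 2003.
Next gap: 17 days. Wed Jan 8 2003 + 17 days = Sat Jan 25 2003.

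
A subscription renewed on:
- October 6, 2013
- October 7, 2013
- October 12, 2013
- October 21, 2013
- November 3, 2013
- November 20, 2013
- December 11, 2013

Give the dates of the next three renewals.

January 5, 2014; February 3, 2014; March 8, 2014

The spacing grows by 4 each time: 1, 5, 9, 13, 17, 21 days.
Next gap: 25 days. December 11, 2013 + 25 days = January 5, 2014.
Next gap: 29 days. January 5, 2014 + 29 days = February 3, 2014.
Next gap: 33 days. February 3, 2014 + 33 days = March 8, 2014.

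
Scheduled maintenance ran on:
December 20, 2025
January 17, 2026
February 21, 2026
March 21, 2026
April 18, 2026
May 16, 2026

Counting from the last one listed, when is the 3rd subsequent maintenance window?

These are Saturdays at 28- or 35-day spacing (28, 35, 28, 28, 28).
The pattern: 3rd Saturday of the month.
June 2026 — 3rd Saturday is June 20, 2026.
July 2026 — 3rd Saturday is July 18, 2026.
3rd Saturday of August 2026: August 15, 2026.

August 15, 2026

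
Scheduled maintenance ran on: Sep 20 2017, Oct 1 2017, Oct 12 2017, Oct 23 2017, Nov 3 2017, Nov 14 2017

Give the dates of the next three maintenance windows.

Gaps between consecutive events: 11, 11, 11, 11, 11 days — a constant 11-day interval.
Nov 14 2017 + 11 days = Nov 25 2017.
Nov 25 2017 + 11 days = Dec 6 2017.
Dec 6 2017 + 11 days = Dec 17 2017.

Nov 25 2017, Dec 6 2017, Dec 17 2017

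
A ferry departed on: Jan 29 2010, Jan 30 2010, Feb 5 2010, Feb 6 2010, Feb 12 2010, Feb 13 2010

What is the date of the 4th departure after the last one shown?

Every event lands on a Friday or Saturday (gaps cycle 1, 6, 1, 6, 1).
So the schedule is: every Friday and Saturday.
The following Friday is Feb 19 2010.
The following Saturday is Feb 20 2010.
The following Friday is Feb 26 2010.
The following Saturday is Feb 27 2010.

Feb 27 2010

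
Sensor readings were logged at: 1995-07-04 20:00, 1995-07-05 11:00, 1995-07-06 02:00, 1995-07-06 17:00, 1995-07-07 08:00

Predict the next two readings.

1995-07-07 23:00, 1995-07-08 14:00

The interval is a steady 15 hours (15, 15, 15, 15).
1995-07-07 08:00 + 15 h = 1995-07-07 23:00.
1995-07-07 23:00 + 15 h = 1995-07-08 14:00.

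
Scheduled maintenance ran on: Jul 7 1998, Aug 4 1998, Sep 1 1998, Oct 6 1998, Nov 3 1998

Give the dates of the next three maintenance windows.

Dec 1 1998, Jan 5 1999, Feb 2 1999

These are Tuesdays at 28- or 35-day spacing (28, 28, 35, 28).
The pattern: 1st Tuesday of the month.
December 1998 — 1st Tuesday is Dec 1 1998.
1st Tuesday of January 1999: Jan 5 1999.
February 1999 — 1st Tuesday is Feb 2 1999.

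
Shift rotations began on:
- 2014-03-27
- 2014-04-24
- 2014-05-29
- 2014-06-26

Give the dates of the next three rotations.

These are Thursdays with 28, 35, 28-day gaps.
Each is the final Thursday of its month — 2014-05-29 is past the 28th, so '4th Thursday' doesn't fit.
Last Thursday of July 2014: 2014-07-31.
Last Thursday of August 2014: 2014-08-28.
Last Thursday of September 2014: 2014-09-25.

2014-07-31, 2014-08-28, 2014-09-25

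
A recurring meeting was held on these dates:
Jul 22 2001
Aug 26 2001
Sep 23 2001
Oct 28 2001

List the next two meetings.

These are Sundays at 28- or 35-day spacing (35, 28, 35).
The pattern: 4th Sunday of the month.
4th Sunday of November 2001: Nov 25 2001.
December 2001 — 4th Sunday is Dec 23 2001.

Nov 25 2001, Dec 23 2001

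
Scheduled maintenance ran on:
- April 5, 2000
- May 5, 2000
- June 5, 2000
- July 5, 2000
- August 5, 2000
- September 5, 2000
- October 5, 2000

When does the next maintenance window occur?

November 5, 2000

Each date is the 5th; the gaps (30, 31, 30, 31, 31, 30) track the month lengths.
The rule is the 5th of each month.
November 2000: November 5, 2000.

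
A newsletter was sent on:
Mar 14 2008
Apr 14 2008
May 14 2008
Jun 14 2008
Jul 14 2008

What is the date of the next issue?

Gaps: 31, 30, 31, 30 days — not constant. Every event is on the 14th of the month.
Pattern: the 14th of each month.
August 2008: Aug 14 2008.

Aug 14 2008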